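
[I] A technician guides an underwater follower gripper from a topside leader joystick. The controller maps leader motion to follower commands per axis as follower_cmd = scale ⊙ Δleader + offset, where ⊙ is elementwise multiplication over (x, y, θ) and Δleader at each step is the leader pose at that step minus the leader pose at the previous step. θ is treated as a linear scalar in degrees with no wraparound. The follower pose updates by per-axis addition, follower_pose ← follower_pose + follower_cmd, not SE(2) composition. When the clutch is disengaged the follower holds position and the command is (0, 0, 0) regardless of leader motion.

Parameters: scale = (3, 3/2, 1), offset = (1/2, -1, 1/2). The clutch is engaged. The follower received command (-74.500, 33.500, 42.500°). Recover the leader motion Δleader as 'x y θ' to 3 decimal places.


axis x: (-74.500 − 1/2) / (3) = -25.000
axis y: (33.500 − -1) / (3/2) = 23.000
axis θ: (42.500 − 1/2) / (1) = 42.000

-25.000 23.000 42.000


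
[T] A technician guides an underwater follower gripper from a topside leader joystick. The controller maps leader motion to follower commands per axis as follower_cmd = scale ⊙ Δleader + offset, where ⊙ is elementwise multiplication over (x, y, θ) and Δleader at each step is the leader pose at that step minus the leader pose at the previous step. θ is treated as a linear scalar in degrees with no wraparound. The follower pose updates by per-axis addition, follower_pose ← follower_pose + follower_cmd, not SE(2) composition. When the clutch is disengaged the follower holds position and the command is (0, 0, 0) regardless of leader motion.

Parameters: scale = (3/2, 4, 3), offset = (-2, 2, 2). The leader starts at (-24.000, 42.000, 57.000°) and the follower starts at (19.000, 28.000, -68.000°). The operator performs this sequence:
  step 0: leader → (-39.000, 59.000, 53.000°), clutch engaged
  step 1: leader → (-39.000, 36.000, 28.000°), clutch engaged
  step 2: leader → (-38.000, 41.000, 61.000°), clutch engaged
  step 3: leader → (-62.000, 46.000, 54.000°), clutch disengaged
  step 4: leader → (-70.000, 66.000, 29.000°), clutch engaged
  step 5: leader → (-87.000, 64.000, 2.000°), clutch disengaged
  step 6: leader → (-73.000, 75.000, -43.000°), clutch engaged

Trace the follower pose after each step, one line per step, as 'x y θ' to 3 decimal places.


-5.500 98.000 -78.000
-7.500 8.000 -151.000
-8.000 30.000 -50.000
-8.000 30.000 -50.000
-22.000 112.000 -123.000
-22.000 112.000 -123.000
-3.000 158.000 -256.000

step 0: Δleader=(-15.000, 17.000, -4.000°), engaged; cmd=(-24.500, 70.000, -10.000°) → follower=(-5.500, 98.000, -78.000°)
step 1: Δleader=(0.000, -23.000, -25.000°), engaged; cmd=(-2.000, -90.000, -73.000°) → follower=(-7.500, 8.000, -151.000°)
step 2: Δleader=(1.000, 5.000, 33.000°), engaged; cmd=(-0.500, 22.000, 101.000°) → follower=(-8.000, 30.000, -50.000°)
step 3: Δleader=(-24.000, 5.000, -7.000°), disengaged; cmd=(0,0,0) → follower holds at (-8.000, 30.000, -50.000°)
step 4: Δleader=(-8.000, 20.000, -25.000°), engaged; cmd=(-14.000, 82.000, -73.000°) → follower=(-22.000, 112.000, -123.000°)
step 5: Δleader=(-17.000, -2.000, -27.000°), disengaged; cmd=(0,0,0) → follower holds at (-22.000, 112.000, -123.000°)
step 6: Δleader=(14.000, 11.000, -45.000°), engaged; cmd=(19.000, 46.000, -133.000°) → follower=(-3.000, 158.000, -256.000°)


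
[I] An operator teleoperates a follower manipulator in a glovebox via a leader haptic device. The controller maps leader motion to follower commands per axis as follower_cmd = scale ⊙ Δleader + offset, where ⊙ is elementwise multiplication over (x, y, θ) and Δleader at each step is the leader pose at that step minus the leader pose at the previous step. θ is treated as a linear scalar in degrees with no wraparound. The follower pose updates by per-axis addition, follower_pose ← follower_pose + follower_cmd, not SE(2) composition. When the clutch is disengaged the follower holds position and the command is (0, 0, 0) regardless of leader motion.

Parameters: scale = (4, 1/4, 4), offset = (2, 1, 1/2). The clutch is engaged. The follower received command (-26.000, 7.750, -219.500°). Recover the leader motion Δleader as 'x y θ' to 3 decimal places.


axis x: (-26.000 − 2) / (4) = -7.000
axis y: (7.750 − 1) / (1/4) = 27.000
axis θ: (-219.500 − 1/2) / (4) = -55.000

-7.000 27.000 -55.000


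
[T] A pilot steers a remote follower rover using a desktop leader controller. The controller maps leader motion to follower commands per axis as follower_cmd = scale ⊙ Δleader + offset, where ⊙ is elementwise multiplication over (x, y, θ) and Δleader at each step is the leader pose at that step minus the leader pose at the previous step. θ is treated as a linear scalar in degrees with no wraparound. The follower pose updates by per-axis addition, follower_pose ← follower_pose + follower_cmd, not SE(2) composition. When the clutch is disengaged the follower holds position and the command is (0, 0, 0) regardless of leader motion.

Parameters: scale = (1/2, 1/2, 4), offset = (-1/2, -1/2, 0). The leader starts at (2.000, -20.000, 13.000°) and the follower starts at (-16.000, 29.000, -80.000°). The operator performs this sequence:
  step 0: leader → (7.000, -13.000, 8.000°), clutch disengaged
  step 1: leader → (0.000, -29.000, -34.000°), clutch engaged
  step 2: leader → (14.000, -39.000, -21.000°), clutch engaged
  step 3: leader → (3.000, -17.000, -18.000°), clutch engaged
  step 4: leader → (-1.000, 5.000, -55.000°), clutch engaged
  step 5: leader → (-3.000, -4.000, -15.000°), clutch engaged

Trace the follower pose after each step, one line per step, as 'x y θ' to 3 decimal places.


step 0: Δleader=(5.000, 7.000, -5.000°), disengaged; cmd=(0,0,0) → follower holds at (-16.000, 29.000, -80.000°)
step 1: Δleader=(-7.000, -16.000, -42.000°), engaged; cmd=(-4.000, -8.500, -168.000°) → follower=(-20.000, 20.500, -248.000°)
step 2: Δleader=(14.000, -10.000, 13.000°), engaged; cmd=(6.500, -5.500, 52.000°) → follower=(-13.500, 15.000, -196.000°)
step 3: Δleader=(-11.000, 22.000, 3.000°), engaged; cmd=(-6.000, 10.500, 12.000°) → follower=(-19.500, 25.500, -184.000°)
step 4: Δleader=(-4.000, 22.000, -37.000°), engaged; cmd=(-2.500, 10.500, -148.000°) → follower=(-22.000, 36.000, -332.000°)
step 5: Δleader=(-2.000, -9.000, 40.000°), engaged; cmd=(-1.500, -5.000, 160.000°) → follower=(-23.500, 31.000, -172.000°)

-16.000 29.000 -80.000
-20.000 20.500 -248.000
-13.500 15.000 -196.000
-19.500 25.500 -184.000
-22.000 36.000 -332.000
-23.500 31.000 -172.000


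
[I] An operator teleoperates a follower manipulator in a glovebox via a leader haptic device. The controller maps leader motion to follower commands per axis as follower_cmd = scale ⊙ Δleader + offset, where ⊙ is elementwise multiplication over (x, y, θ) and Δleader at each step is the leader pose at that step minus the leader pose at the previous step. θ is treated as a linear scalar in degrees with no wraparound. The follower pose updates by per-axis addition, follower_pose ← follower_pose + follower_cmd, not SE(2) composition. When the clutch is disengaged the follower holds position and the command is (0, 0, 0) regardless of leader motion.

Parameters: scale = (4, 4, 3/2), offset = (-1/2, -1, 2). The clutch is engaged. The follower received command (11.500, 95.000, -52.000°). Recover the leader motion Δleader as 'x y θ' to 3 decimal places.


3.000 24.000 -36.000

axis x: (11.500 − -1/2) / (4) = 3.000
axis y: (95.000 − -1) / (4) = 24.000
axis θ: (-52.000 − 2) / (3/2) = -36.000


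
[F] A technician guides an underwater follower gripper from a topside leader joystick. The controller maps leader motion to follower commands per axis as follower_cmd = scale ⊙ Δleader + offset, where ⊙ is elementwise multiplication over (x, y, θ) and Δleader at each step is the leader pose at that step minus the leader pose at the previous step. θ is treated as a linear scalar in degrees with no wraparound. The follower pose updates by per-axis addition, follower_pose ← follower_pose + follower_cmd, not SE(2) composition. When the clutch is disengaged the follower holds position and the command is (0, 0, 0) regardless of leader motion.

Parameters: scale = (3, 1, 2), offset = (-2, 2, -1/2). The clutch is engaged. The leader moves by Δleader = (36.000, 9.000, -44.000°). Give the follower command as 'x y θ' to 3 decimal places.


106.000 11.000 -88.500

axis x: 3·36.000 + -2 = 106.000
axis y: 1·9.000 + 2 = 11.000
axis θ: 2·-44.000 + -1/2 = -88.500


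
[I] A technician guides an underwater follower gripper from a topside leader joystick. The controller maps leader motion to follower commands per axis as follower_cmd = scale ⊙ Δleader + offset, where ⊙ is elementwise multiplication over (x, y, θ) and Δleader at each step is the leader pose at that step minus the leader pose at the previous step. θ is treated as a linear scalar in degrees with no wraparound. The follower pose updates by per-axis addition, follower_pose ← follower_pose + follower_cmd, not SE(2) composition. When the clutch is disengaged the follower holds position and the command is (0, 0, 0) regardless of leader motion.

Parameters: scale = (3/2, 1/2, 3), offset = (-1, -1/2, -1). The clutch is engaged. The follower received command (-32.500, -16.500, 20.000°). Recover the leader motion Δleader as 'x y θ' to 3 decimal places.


-21.000 -32.000 7.000

axis x: (-32.500 − -1) / (3/2) = -21.000
axis y: (-16.500 − -1/2) / (1/2) = -32.000
axis θ: (20.000 − -1) / (3) = 7.000


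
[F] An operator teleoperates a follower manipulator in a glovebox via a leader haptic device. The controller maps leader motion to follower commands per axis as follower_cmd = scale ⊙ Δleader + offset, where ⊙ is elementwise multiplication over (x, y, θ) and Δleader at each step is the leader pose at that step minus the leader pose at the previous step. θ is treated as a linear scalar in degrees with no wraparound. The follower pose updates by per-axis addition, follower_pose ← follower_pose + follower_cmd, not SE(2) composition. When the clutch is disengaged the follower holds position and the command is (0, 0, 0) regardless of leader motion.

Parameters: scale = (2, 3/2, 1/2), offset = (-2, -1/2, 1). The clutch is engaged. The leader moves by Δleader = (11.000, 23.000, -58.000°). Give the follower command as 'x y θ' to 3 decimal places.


axis x: 2·11.000 + -2 = 20.000
axis y: 3/2·23.000 + -1/2 = 34.000
axis θ: 1/2·-58.000 + 1 = -28.000

20.000 34.000 -28.000


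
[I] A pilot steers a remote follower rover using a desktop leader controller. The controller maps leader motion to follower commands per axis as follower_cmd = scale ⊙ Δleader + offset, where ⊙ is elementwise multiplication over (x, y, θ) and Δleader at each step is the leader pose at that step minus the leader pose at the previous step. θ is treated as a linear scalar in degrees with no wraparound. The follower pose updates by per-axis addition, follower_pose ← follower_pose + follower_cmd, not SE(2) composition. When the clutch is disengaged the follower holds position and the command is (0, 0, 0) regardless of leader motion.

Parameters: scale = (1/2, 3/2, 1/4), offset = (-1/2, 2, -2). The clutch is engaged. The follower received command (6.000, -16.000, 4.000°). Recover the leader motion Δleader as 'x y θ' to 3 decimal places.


13.000 -12.000 24.000

axis x: (6.000 − -1/2) / (1/2) = 13.000
axis y: (-16.000 − 2) / (3/2) = -12.000
axis θ: (4.000 − -2) / (1/4) = 24.000


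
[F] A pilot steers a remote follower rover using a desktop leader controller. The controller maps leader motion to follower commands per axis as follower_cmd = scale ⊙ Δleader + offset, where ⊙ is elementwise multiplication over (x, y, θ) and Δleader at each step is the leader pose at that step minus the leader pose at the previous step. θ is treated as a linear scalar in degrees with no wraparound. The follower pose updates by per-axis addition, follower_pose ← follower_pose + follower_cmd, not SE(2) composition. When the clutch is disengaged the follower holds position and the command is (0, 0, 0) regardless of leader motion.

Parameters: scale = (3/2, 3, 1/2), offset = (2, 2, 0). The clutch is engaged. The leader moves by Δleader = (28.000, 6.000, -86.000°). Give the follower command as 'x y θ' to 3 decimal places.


44.000 20.000 -43.000

axis x: 3/2·28.000 + 2 = 44.000
axis y: 3·6.000 + 2 = 20.000
axis θ: 1/2·-86.000 + 0 = -43.000


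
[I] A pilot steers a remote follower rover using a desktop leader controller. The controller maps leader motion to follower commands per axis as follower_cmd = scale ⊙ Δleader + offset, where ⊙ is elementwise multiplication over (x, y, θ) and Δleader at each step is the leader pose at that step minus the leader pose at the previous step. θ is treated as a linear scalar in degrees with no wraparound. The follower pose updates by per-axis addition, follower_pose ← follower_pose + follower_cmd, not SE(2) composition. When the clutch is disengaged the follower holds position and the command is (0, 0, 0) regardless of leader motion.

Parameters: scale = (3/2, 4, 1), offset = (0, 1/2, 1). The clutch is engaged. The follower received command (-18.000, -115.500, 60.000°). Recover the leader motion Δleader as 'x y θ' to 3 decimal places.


axis x: (-18.000 − 0) / (3/2) = -12.000
axis y: (-115.500 − 1/2) / (4) = -29.000
axis θ: (60.000 − 1) / (1) = 59.000

-12.000 -29.000 59.000


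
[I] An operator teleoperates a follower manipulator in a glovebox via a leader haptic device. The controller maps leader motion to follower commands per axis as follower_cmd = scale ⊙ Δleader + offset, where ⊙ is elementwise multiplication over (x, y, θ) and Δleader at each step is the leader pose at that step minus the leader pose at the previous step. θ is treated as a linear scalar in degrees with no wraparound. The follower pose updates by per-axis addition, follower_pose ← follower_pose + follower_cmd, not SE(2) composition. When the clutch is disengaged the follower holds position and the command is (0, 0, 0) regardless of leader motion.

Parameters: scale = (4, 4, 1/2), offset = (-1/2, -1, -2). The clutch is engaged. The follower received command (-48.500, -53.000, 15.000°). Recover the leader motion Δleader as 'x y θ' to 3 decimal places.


axis x: (-48.500 − -1/2) / (4) = -12.000
axis y: (-53.000 − -1) / (4) = -13.000
axis θ: (15.000 − -2) / (1/2) = 34.000

-12.000 -13.000 34.000


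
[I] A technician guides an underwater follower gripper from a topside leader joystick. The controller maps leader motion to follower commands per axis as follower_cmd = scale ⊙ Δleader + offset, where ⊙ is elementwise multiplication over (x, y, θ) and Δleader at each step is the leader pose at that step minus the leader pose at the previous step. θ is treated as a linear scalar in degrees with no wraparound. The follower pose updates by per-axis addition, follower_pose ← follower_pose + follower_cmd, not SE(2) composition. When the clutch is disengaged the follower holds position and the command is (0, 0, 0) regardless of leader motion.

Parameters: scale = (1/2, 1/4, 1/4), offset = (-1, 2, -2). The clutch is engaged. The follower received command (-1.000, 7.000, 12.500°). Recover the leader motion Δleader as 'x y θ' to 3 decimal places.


axis x: (-1.000 − -1) / (1/2) = 0.000
axis y: (7.000 − 2) / (1/4) = 20.000
axis θ: (12.500 − -2) / (1/4) = 58.000

0.000 20.000 58.000


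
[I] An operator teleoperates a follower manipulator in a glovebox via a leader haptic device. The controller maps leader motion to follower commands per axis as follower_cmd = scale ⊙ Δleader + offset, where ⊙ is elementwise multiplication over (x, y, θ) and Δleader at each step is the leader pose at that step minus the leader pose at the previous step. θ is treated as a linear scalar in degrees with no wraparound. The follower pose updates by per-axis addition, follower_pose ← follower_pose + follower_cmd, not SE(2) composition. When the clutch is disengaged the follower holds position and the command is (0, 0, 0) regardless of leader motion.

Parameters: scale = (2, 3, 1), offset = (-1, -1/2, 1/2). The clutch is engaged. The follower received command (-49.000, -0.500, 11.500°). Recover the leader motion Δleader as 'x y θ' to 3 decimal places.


-24.000 0.000 11.000

axis x: (-49.000 − -1) / (2) = -24.000
axis y: (-0.500 − -1/2) / (3) = 0.000
axis θ: (11.500 − 1/2) / (1) = 11.000


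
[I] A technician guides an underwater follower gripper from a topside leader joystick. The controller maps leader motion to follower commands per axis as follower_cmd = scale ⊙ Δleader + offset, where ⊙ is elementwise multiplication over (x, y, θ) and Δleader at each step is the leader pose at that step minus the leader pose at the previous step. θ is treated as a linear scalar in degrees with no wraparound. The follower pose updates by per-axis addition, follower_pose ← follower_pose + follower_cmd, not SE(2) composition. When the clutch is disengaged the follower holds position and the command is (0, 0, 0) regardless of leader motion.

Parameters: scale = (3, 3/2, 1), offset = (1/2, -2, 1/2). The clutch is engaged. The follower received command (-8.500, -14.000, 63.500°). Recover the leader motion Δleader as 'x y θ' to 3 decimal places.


-3.000 -8.000 63.000

axis x: (-8.500 − 1/2) / (3) = -3.000
axis y: (-14.000 − -2) / (3/2) = -8.000
axis θ: (63.500 − 1/2) / (1) = 63.000


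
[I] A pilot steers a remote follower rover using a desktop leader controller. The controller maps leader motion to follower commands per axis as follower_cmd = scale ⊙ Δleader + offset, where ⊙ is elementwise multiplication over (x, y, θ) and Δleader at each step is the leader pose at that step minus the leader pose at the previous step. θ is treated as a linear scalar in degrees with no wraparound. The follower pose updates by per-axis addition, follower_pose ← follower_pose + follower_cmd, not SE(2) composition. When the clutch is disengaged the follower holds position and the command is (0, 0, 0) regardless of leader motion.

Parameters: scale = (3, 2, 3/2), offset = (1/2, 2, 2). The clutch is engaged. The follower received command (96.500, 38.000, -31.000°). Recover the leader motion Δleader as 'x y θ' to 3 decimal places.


32.000 18.000 -22.000

axis x: (96.500 − 1/2) / (3) = 32.000
axis y: (38.000 − 2) / (2) = 18.000
axis θ: (-31.000 − 2) / (3/2) = -22.000


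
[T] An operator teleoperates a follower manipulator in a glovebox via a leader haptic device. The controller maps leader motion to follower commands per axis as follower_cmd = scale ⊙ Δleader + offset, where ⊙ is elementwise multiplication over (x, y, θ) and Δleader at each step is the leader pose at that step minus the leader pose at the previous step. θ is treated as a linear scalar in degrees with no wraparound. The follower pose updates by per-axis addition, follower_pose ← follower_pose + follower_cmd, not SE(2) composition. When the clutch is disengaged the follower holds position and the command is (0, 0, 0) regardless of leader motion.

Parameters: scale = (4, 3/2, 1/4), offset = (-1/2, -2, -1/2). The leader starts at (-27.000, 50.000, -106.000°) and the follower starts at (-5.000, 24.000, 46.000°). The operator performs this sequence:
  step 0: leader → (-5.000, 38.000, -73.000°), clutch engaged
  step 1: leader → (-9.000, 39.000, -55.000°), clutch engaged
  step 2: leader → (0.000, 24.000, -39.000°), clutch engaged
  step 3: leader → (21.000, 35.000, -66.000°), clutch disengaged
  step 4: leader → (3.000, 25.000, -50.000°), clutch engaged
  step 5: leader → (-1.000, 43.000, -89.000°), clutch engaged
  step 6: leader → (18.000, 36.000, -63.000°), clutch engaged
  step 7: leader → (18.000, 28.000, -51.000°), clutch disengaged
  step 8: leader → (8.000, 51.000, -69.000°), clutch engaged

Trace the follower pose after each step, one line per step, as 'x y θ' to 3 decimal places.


82.500 4.000 53.750
66.000 3.500 57.750
101.500 -21.000 61.250
101.500 -21.000 61.250
29.000 -38.000 64.750
12.500 -13.000 54.500
88.000 -25.500 60.500
88.000 -25.500 60.500
47.500 7.000 55.500

step 0: Δleader=(22.000, -12.000, 33.000°), engaged; cmd=(87.500, -20.000, 7.750°) → follower=(82.500, 4.000, 53.750°)
step 1: Δleader=(-4.000, 1.000, 18.000°), engaged; cmd=(-16.500, -0.500, 4.000°) → follower=(66.000, 3.500, 57.750°)
step 2: Δleader=(9.000, -15.000, 16.000°), engaged; cmd=(35.500, -24.500, 3.500°) → follower=(101.500, -21.000, 61.250°)
step 3: Δleader=(21.000, 11.000, -27.000°), disengaged; cmd=(0,0,0) → follower holds at (101.500, -21.000, 61.250°)
step 4: Δleader=(-18.000, -10.000, 16.000°), engaged; cmd=(-72.500, -17.000, 3.500°) → follower=(29.000, -38.000, 64.750°)
step 5: Δleader=(-4.000, 18.000, -39.000°), engaged; cmd=(-16.500, 25.000, -10.250°) → follower=(12.500, -13.000, 54.500°)
step 6: Δleader=(19.000, -7.000, 26.000°), engaged; cmd=(75.500, -12.500, 6.000°) → follower=(88.000, -25.500, 60.500°)
step 7: Δleader=(0.000, -8.000, 12.000°), disengaged; cmd=(0,0,0) → follower holds at (88.000, -25.500, 60.500°)
step 8: Δleader=(-10.000, 23.000, -18.000°), engaged; cmd=(-40.500, 32.500, -5.000°) → follower=(47.500, 7.000, 55.500°)


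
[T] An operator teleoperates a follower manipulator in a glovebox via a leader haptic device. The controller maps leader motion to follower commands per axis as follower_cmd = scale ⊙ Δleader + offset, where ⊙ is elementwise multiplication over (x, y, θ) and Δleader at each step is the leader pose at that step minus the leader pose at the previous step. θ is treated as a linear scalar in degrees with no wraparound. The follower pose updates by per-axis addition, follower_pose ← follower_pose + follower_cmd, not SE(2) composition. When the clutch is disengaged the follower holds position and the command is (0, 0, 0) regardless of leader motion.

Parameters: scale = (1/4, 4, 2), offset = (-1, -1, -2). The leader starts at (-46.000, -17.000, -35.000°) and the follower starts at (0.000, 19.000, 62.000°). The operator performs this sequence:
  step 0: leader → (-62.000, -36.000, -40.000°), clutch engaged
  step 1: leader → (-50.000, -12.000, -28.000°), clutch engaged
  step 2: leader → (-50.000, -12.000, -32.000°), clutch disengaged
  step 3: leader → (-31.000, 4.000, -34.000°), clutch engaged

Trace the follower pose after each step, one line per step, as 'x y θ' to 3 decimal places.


step 0: Δleader=(-16.000, -19.000, -5.000°), engaged; cmd=(-5.000, -77.000, -12.000°) → follower=(-5.000, -58.000, 50.000°)
step 1: Δleader=(12.000, 24.000, 12.000°), engaged; cmd=(2.000, 95.000, 22.000°) → follower=(-3.000, 37.000, 72.000°)
step 2: Δleader=(0.000, 0.000, -4.000°), disengaged; cmd=(0,0,0) → follower holds at (-3.000, 37.000, 72.000°)
step 3: Δleader=(19.000, 16.000, -2.000°), engaged; cmd=(3.750, 63.000, -6.000°) → follower=(0.750, 100.000, 66.000°)

-5.000 -58.000 50.000
-3.000 37.000 72.000
-3.000 37.000 72.000
0.750 100.000 66.000


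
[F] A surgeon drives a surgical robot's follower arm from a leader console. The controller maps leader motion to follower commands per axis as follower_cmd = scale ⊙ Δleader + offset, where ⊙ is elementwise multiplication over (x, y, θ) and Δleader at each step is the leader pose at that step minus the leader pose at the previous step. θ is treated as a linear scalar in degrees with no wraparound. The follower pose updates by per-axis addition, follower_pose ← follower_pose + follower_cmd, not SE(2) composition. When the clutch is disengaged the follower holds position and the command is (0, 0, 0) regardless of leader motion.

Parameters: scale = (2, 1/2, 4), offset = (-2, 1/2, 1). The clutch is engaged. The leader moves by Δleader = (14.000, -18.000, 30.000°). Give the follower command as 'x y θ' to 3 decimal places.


axis x: 2·14.000 + -2 = 26.000
axis y: 1/2·-18.000 + 1/2 = -8.500
axis θ: 4·30.000 + 1 = 121.000

26.000 -8.500 121.000


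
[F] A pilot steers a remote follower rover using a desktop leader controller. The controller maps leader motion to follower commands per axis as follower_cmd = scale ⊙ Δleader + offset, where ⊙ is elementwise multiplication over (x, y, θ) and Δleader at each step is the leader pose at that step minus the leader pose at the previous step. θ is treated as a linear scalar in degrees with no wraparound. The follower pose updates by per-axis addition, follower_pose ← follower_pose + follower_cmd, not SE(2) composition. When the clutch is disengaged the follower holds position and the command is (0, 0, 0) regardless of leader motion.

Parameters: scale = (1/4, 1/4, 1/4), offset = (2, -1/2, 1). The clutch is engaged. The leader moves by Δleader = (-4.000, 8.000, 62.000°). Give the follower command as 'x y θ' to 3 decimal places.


axis x: 1/4·-4.000 + 2 = 1.000
axis y: 1/4·8.000 + -1/2 = 1.500
axis θ: 1/4·62.000 + 1 = 16.500

1.000 1.500 16.500


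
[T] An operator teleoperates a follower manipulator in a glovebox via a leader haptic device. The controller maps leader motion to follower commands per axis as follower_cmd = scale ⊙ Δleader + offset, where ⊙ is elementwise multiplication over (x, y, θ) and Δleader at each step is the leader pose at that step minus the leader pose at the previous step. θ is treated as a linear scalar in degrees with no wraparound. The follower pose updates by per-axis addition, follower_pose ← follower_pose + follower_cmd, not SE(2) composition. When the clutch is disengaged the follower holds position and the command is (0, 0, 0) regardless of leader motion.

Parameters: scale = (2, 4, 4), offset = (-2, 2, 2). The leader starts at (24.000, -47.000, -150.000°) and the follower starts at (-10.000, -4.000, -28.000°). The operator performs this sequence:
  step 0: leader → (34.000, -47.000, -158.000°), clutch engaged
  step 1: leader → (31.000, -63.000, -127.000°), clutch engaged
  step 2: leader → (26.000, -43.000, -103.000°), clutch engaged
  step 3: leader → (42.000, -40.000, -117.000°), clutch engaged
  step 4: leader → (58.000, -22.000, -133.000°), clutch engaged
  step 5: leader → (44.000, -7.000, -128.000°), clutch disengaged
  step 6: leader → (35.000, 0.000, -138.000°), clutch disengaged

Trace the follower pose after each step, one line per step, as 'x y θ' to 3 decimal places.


step 0: Δleader=(10.000, 0.000, -8.000°), engaged; cmd=(18.000, 2.000, -30.000°) → follower=(8.000, -2.000, -58.000°)
step 1: Δleader=(-3.000, -16.000, 31.000°), engaged; cmd=(-8.000, -62.000, 126.000°) → follower=(0.000, -64.000, 68.000°)
step 2: Δleader=(-5.000, 20.000, 24.000°), engaged; cmd=(-12.000, 82.000, 98.000°) → follower=(-12.000, 18.000, 166.000°)
step 3: Δleader=(16.000, 3.000, -14.000°), engaged; cmd=(30.000, 14.000, -54.000°) → follower=(18.000, 32.000, 112.000°)
step 4: Δleader=(16.000, 18.000, -16.000°), engaged; cmd=(30.000, 74.000, -62.000°) → follower=(48.000, 106.000, 50.000°)
step 5: Δleader=(-14.000, 15.000, 5.000°), disengaged; cmd=(0,0,0) → follower holds at (48.000, 106.000, 50.000°)
step 6: Δleader=(-9.000, 7.000, -10.000°), disengaged; cmd=(0,0,0) → follower holds at (48.000, 106.000, 50.000°)

8.000 -2.000 -58.000
0.000 -64.000 68.000
-12.000 18.000 166.000
18.000 32.000 112.000
48.000 106.000 50.000
48.000 106.000 50.000
48.000 106.000 50.000


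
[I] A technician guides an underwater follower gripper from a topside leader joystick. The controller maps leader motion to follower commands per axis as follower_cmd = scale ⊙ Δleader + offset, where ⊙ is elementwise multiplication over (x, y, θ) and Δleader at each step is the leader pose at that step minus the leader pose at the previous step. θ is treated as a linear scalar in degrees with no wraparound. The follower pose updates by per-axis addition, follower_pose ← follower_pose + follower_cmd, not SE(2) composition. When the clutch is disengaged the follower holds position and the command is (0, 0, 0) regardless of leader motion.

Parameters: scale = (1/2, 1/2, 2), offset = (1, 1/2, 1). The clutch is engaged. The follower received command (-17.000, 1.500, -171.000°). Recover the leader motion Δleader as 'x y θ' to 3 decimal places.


-36.000 2.000 -86.000

axis x: (-17.000 − 1) / (1/2) = -36.000
axis y: (1.500 − 1/2) / (1/2) = 2.000
axis θ: (-171.000 − 1) / (2) = -86.000


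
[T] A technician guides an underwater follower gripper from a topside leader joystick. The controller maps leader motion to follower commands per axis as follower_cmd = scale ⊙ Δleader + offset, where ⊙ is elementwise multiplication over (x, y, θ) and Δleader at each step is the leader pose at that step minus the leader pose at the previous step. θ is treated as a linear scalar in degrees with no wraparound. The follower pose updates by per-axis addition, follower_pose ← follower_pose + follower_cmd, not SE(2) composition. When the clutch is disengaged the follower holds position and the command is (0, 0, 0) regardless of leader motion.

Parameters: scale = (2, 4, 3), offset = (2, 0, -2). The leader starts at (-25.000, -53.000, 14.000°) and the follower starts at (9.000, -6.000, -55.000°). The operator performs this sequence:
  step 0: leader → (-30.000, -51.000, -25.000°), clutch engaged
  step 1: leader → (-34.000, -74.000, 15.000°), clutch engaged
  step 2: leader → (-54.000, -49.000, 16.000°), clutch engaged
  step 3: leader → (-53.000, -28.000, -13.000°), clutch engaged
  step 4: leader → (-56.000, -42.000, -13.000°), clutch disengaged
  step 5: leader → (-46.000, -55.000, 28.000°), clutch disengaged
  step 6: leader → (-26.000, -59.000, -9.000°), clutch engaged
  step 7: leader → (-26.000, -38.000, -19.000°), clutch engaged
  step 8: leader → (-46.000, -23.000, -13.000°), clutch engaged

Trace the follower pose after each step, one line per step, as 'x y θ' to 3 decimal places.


1.000 2.000 -174.000
-5.000 -90.000 -56.000
-43.000 10.000 -55.000
-39.000 94.000 -144.000
-39.000 94.000 -144.000
-39.000 94.000 -144.000
3.000 78.000 -257.000
5.000 162.000 -289.000
-33.000 222.000 -273.000

step 0: Δleader=(-5.000, 2.000, -39.000°), engaged; cmd=(-8.000, 8.000, -119.000°) → follower=(1.000, 2.000, -174.000°)
step 1: Δleader=(-4.000, -23.000, 40.000°), engaged; cmd=(-6.000, -92.000, 118.000°) → follower=(-5.000, -90.000, -56.000°)
step 2: Δleader=(-20.000, 25.000, 1.000°), engaged; cmd=(-38.000, 100.000, 1.000°) → follower=(-43.000, 10.000, -55.000°)
step 3: Δleader=(1.000, 21.000, -29.000°), engaged; cmd=(4.000, 84.000, -89.000°) → follower=(-39.000, 94.000, -144.000°)
step 4: Δleader=(-3.000, -14.000, 0.000°), disengaged; cmd=(0,0,0) → follower holds at (-39.000, 94.000, -144.000°)
step 5: Δleader=(10.000, -13.000, 41.000°), disengaged; cmd=(0,0,0) → follower holds at (-39.000, 94.000, -144.000°)
step 6: Δleader=(20.000, -4.000, -37.000°), engaged; cmd=(42.000, -16.000, -113.000°) → follower=(3.000, 78.000, -257.000°)
step 7: Δleader=(0.000, 21.000, -10.000°), engaged; cmd=(2.000, 84.000, -32.000°) → follower=(5.000, 162.000, -289.000°)
step 8: Δleader=(-20.000, 15.000, 6.000°), engaged; cmd=(-38.000, 60.000, 16.000°) → follower=(-33.000, 222.000, -273.000°)


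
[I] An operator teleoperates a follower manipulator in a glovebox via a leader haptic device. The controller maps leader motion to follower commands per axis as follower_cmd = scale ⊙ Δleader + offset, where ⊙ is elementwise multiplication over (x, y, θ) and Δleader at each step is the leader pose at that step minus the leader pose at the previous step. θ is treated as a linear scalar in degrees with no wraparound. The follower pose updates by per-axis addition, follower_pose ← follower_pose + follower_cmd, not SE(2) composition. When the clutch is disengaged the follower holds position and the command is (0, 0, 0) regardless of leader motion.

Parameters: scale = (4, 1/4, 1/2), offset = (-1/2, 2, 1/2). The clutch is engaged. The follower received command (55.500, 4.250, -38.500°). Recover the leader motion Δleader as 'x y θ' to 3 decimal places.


axis x: (55.500 − -1/2) / (4) = 14.000
axis y: (4.250 − 2) / (1/4) = 9.000
axis θ: (-38.500 − 1/2) / (1/2) = -78.000

14.000 9.000 -78.000


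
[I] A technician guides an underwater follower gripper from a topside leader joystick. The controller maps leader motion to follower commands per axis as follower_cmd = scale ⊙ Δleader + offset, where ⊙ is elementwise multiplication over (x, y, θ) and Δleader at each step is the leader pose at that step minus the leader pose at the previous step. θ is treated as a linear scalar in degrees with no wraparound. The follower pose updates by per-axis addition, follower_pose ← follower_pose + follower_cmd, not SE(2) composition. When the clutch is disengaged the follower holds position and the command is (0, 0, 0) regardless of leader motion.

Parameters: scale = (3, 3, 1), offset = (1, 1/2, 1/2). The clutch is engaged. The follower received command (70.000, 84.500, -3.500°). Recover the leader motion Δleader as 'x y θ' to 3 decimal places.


axis x: (70.000 − 1) / (3) = 23.000
axis y: (84.500 − 1/2) / (3) = 28.000
axis θ: (-3.500 − 1/2) / (1) = -4.000

23.000 28.000 -4.000


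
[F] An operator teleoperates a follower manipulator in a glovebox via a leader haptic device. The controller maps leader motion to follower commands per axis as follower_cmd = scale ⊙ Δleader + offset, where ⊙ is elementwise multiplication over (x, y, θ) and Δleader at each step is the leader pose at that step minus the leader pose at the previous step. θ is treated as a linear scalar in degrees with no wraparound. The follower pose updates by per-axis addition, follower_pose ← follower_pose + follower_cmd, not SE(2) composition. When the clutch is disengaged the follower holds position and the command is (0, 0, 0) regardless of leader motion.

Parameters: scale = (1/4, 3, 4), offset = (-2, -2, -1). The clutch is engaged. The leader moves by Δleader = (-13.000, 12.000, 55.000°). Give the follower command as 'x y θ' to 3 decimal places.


axis x: 1/4·-13.000 + -2 = -5.250
axis y: 3·12.000 + -2 = 34.000
axis θ: 4·55.000 + -1 = 219.000

-5.250 34.000 219.000


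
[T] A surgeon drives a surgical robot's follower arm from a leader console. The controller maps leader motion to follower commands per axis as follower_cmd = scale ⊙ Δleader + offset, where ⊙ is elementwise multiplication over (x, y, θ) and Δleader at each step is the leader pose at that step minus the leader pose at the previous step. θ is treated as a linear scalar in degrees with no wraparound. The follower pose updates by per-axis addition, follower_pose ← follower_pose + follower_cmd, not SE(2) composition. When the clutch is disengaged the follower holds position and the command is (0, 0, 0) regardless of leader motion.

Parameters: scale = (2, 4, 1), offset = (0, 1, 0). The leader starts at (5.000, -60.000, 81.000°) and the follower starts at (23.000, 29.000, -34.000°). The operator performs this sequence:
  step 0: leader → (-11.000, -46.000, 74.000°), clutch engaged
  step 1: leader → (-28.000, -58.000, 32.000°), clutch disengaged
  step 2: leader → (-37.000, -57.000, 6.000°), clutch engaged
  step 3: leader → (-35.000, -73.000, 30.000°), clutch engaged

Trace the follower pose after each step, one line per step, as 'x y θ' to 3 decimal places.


-9.000 86.000 -41.000
-9.000 86.000 -41.000
-27.000 91.000 -67.000
-23.000 28.000 -43.000

step 0: Δleader=(-16.000, 14.000, -7.000°), engaged; cmd=(-32.000, 57.000, -7.000°) → follower=(-9.000, 86.000, -41.000°)
step 1: Δleader=(-17.000, -12.000, -42.000°), disengaged; cmd=(0,0,0) → follower holds at (-9.000, 86.000, -41.000°)
step 2: Δleader=(-9.000, 1.000, -26.000°), engaged; cmd=(-18.000, 5.000, -26.000°) → follower=(-27.000, 91.000, -67.000°)
step 3: Δleader=(2.000, -16.000, 24.000°), engaged; cmd=(4.000, -63.000, 24.000°) → follower=(-23.000, 28.000, -43.000°)


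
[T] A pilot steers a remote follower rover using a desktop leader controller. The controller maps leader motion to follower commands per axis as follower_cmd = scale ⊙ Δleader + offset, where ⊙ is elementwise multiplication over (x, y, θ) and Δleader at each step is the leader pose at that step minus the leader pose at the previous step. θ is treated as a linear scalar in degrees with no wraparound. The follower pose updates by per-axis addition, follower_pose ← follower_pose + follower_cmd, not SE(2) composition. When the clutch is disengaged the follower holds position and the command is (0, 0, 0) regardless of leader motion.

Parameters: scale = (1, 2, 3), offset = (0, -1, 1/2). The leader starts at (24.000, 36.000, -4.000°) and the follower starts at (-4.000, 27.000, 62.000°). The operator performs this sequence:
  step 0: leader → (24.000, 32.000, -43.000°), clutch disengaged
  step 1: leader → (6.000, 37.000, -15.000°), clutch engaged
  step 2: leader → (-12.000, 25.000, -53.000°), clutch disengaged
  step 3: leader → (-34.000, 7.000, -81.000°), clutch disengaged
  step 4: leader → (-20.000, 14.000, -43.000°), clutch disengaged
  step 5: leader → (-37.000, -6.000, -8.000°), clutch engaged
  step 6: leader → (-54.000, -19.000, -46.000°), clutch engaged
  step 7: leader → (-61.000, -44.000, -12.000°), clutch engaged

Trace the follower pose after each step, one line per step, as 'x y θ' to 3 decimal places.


-4.000 27.000 62.000
-22.000 36.000 146.500
-22.000 36.000 146.500
-22.000 36.000 146.500
-22.000 36.000 146.500
-39.000 -5.000 252.000
-56.000 -32.000 138.500
-63.000 -83.000 241.000

step 0: Δleader=(0.000, -4.000, -39.000°), disengaged; cmd=(0,0,0) → follower holds at (-4.000, 27.000, 62.000°)
step 1: Δleader=(-18.000, 5.000, 28.000°), engaged; cmd=(-18.000, 9.000, 84.500°) → follower=(-22.000, 36.000, 146.500°)
step 2: Δleader=(-18.000, -12.000, -38.000°), disengaged; cmd=(0,0,0) → follower holds at (-22.000, 36.000, 146.500°)
step 3: Δleader=(-22.000, -18.000, -28.000°), disengaged; cmd=(0,0,0) → follower holds at (-22.000, 36.000, 146.500°)
step 4: Δleader=(14.000, 7.000, 38.000°), disengaged; cmd=(0,0,0) → follower holds at (-22.000, 36.000, 146.500°)
step 5: Δleader=(-17.000, -20.000, 35.000°), engaged; cmd=(-17.000, -41.000, 105.500°) → follower=(-39.000, -5.000, 252.000°)
step 6: Δleader=(-17.000, -13.000, -38.000°), engaged; cmd=(-17.000, -27.000, -113.500°) → follower=(-56.000, -32.000, 138.500°)
step 7: Δleader=(-7.000, -25.000, 34.000°), engaged; cmd=(-7.000, -51.000, 102.500°) → follower=(-63.000, -83.000, 241.000°)


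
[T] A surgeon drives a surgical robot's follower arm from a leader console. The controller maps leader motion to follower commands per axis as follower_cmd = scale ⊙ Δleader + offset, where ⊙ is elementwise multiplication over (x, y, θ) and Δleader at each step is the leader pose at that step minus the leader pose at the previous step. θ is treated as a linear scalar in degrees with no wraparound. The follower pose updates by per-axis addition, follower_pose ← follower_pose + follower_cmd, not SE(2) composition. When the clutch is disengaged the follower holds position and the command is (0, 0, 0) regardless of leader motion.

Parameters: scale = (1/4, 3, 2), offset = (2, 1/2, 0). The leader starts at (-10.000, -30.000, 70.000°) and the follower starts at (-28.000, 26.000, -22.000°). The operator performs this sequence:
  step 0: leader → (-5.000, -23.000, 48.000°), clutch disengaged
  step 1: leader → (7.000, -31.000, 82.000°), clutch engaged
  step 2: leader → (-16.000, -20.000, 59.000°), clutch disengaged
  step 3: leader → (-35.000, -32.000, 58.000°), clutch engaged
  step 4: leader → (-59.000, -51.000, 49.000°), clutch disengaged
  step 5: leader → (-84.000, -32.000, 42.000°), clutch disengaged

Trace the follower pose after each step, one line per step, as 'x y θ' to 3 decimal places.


-28.000 26.000 -22.000
-23.000 2.500 46.000
-23.000 2.500 46.000
-25.750 -33.000 44.000
-25.750 -33.000 44.000
-25.750 -33.000 44.000

step 0: Δleader=(5.000, 7.000, -22.000°), disengaged; cmd=(0,0,0) → follower holds at (-28.000, 26.000, -22.000°)
step 1: Δleader=(12.000, -8.000, 34.000°), engaged; cmd=(5.000, -23.500, 68.000°) → follower=(-23.000, 2.500, 46.000°)
step 2: Δleader=(-23.000, 11.000, -23.000°), disengaged; cmd=(0,0,0) → follower holds at (-23.000, 2.500, 46.000°)
step 3: Δleader=(-19.000, -12.000, -1.000°), engaged; cmd=(-2.750, -35.500, -2.000°) → follower=(-25.750, -33.000, 44.000°)
step 4: Δleader=(-24.000, -19.000, -9.000°), disengaged; cmd=(0,0,0) → follower holds at (-25.750, -33.000, 44.000°)
step 5: Δleader=(-25.000, 19.000, -7.000°), disengaged; cmd=(0,0,0) → follower holds at (-25.750, -33.000, 44.000°)
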